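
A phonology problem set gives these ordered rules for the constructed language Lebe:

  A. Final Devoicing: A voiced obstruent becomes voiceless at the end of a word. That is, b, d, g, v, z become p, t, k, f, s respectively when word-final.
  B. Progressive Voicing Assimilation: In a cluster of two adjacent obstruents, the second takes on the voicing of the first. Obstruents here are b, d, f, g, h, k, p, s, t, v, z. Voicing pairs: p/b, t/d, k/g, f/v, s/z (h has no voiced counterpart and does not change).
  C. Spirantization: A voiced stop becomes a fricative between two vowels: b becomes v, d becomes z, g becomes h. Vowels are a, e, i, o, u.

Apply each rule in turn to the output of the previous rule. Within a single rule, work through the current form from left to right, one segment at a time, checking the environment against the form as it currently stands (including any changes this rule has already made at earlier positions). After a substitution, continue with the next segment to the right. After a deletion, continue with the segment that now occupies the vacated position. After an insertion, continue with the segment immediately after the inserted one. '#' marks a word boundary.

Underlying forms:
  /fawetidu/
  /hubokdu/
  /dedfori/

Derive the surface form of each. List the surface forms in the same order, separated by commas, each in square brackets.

/fawetidu/:
  A Final Devoicing: no change — [fawetidu]
  B Progressive Voicing Assimilation: no change — [fawetidu]
  C Spirantization: [fawetidu] → [fawetizu]
/hubokdu/:
  A Final Devoicing: no change — [hubokdu]
  B Progressive Voicing Assimilation: [hubokdu] → [huboktu]
  C Spirantization: [huboktu] → [huvoktu]
/dedfori/:
  A Final Devoicing: no change — [dedfori]
  B Progressive Voicing Assimilation: [dedfori] → [dedvori]
  C Spirantization: no change — [dedvori]

[fawetizu], [huvoktu], [dedvori]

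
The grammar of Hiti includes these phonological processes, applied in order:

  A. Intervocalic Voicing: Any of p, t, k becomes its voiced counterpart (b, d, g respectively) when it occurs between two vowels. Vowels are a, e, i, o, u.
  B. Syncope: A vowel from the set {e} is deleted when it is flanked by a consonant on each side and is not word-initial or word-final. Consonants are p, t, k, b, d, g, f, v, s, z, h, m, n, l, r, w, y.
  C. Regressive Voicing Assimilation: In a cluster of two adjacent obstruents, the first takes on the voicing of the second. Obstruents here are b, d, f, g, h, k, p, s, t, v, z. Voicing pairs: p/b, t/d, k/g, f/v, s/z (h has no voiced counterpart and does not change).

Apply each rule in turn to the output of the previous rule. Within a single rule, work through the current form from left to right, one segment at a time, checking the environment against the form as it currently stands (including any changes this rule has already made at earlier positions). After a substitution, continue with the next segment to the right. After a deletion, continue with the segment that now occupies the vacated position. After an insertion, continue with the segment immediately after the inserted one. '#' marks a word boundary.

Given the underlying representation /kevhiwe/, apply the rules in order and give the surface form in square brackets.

A Intervocalic Voicing: no change — [kevhiwe]
B Syncope: [kevhiwe] → [kvhiwe]
C Regressive Voicing Assimilation: [kvhiwe] → [gfhiwe]

[gfhiwe]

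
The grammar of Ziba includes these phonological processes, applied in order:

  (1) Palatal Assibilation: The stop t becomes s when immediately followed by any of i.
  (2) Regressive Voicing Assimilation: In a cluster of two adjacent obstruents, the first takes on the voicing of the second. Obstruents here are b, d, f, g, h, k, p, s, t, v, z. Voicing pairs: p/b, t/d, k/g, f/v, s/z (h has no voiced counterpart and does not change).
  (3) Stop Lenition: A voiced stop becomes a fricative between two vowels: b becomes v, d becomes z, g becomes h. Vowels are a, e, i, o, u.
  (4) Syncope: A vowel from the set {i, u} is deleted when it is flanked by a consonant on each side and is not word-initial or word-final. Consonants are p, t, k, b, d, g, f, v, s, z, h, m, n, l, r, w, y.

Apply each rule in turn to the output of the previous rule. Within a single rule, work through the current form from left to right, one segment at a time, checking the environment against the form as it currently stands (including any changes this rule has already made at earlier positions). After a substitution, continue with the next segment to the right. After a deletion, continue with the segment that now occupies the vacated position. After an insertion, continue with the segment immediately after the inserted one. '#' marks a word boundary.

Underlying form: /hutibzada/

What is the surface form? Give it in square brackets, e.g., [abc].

(1) Palatal Assibilation: [hutibzada] → [husibzada]
(2) Regressive Voicing Assimilation: no change — [husibzada]
(3) Stop Lenition: [husibzada] → [husibzaza]
(4) Syncope: [husibzaza] → [hsbzaza]

[hsbzaza]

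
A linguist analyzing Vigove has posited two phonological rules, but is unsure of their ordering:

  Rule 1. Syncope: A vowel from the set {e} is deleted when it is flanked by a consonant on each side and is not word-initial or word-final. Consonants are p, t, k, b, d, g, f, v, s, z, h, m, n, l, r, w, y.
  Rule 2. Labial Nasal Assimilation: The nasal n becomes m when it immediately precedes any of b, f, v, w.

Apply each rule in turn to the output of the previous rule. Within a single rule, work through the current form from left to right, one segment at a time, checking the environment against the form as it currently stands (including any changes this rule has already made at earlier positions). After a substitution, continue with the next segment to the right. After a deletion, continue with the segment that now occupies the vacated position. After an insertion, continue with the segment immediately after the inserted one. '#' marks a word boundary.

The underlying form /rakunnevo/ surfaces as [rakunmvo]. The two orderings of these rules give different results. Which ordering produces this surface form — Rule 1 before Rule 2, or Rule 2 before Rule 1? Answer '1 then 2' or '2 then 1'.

Order 1 then 2:
  1 Syncope: [rakunnevo] → [rakunnvo]
  2 Labial Nasal Assimilation: [rakunnvo] → [rakunmvo]
  result: [rakunmvo]
Order 2 then 1:
  2 Labial Nasal Assimilation: no change — [rakunnevo]
  1 Syncope: [rakunnevo] → [rakunnvo]
  result: [rakunnvo]

1 then 2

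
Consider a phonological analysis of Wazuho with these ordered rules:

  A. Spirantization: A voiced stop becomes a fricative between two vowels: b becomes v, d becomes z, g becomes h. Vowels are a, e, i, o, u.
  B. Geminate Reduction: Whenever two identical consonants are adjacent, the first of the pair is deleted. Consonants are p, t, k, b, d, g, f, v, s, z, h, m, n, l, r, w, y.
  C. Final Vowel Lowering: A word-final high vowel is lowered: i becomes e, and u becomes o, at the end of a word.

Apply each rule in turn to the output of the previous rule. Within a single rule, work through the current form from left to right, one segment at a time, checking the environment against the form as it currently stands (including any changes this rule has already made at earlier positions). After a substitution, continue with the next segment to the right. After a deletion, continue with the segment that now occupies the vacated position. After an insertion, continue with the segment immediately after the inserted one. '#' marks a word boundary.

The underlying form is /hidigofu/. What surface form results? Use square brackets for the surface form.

[hizihofo]

A Spirantization: [hidigofu] → [hizihofu]
B Geminate Reduction: no change — [hizihofu]
C Final Vowel Lowering: [hizihofu] → [hizihofo]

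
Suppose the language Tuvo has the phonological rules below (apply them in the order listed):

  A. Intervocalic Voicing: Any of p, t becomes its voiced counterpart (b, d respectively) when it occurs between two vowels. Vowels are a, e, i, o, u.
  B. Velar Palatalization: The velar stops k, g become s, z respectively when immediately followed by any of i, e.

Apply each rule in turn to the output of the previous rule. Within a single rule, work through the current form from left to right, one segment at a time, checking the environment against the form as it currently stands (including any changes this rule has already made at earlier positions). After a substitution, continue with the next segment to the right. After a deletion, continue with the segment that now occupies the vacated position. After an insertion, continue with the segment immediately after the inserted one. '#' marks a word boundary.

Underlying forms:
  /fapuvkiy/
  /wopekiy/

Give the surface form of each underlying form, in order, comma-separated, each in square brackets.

/fapuvkiy/:
  A Intervocalic Voicing: [fapuvkiy] → [fabuvkiy]
  B Velar Palatalization: [fabuvkiy] → [fabuvsiy]
/wopekiy/:
  A Intervocalic Voicing: [wopekiy] → [wobekiy]
  B Velar Palatalization: [wobekiy] → [wobesiy]

[fabuvsiy], [wobesiy]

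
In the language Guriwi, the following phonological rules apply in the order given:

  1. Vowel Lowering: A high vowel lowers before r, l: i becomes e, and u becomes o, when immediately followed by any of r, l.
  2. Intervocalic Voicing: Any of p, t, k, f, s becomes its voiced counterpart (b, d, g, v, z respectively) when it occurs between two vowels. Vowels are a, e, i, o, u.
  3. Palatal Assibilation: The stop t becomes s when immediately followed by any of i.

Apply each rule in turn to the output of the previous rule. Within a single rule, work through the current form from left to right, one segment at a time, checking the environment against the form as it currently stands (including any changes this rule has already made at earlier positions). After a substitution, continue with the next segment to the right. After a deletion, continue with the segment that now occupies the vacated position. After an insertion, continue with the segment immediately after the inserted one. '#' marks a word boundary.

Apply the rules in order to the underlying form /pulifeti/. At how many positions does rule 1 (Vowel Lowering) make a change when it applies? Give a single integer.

1

1 Vowel Lowering: [pulifeti] → [polifeti]
2 Intervocalic Voicing: [polifeti] → [polivedi]
3 Palatal Assibilation: no change — [polivedi]
Rule 1 changed 1 position(s).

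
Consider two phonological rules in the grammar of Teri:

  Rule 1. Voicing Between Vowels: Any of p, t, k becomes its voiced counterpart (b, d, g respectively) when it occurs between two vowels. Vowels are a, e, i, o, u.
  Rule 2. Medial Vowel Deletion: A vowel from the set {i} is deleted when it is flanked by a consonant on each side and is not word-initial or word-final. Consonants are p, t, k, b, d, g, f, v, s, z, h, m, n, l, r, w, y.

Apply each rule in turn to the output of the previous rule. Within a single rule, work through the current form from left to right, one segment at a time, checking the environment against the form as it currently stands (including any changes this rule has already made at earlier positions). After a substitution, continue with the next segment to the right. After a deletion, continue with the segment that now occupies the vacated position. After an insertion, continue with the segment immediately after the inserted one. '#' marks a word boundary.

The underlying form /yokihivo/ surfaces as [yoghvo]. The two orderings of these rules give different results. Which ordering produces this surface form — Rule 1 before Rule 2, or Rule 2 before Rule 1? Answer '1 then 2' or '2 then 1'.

1 then 2

Order 1 then 2:
  1 Voicing Between Vowels: [yokihivo] → [yogihivo]
  2 Medial Vowel Deletion: [yogihivo] → [yoghvo]
  result: [yoghvo]
Order 2 then 1:
  2 Medial Vowel Deletion: [yokihivo] → [yokhvo]
  1 Voicing Between Vowels: no change — [yokhvo]
  result: [yokhvo]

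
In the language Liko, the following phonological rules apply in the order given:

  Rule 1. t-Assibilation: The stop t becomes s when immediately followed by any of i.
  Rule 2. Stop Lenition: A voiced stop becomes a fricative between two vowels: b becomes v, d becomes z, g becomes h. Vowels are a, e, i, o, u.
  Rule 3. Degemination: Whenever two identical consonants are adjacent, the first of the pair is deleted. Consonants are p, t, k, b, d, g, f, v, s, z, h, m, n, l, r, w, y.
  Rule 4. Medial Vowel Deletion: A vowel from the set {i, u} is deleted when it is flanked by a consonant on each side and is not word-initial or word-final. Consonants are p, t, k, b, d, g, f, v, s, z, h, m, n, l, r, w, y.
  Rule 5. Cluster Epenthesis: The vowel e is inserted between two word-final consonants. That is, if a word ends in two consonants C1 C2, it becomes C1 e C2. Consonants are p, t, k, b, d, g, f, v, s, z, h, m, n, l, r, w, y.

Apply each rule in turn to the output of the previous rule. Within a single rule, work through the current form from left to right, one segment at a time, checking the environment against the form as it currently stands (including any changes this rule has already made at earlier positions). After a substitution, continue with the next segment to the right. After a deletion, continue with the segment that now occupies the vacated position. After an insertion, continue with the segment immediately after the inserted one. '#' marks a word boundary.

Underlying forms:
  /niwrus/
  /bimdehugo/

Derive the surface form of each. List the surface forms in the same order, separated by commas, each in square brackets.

/niwrus/:
  Rule 1 t-Assibilation: no change — [niwrus]
  Rule 2 Stop Lenition: no change — [niwrus]
  Rule 3 Degemination: no change — [niwrus]
  Rule 4 Medial Vowel Deletion: [niwrus] → [nwrs]
  Rule 5 Cluster Epenthesis: [nwrs] → [nwres]
/bimdehugo/:
  Rule 1 t-Assibilation: no change — [bimdehugo]
  Rule 2 Stop Lenition: [bimdehugo] → [bimdehuho]
  Rule 3 Degemination: no change — [bimdehuho]
  Rule 4 Medial Vowel Deletion: [bimdehuho] → [bmdehho]
  Rule 5 Cluster Epenthesis: no change — [bmdehho]

[nwres], [bmdehho]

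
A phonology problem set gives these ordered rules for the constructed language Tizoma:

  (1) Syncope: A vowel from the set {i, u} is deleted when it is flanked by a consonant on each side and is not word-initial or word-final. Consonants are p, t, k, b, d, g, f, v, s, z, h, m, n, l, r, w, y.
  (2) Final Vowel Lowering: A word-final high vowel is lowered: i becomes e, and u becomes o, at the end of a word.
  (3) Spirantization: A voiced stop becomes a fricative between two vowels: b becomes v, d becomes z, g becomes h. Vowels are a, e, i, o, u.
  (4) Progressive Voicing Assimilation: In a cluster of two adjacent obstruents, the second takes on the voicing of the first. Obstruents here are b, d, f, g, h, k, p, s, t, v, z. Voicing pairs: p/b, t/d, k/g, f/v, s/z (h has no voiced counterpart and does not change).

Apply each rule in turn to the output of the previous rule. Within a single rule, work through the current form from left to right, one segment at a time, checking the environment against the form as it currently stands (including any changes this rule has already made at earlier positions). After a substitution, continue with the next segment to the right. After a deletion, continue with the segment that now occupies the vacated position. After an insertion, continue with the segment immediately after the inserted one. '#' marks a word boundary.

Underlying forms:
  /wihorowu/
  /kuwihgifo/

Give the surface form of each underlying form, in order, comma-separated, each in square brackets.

/wihorowu/:
  (1) Syncope: [wihorowu] → [whorowu]
  (2) Final Vowel Lowering: [whorowu] → [whorowo]
  (3) Spirantization: no change — [whorowo]
  (4) Progressive Voicing Assimilation: no change — [whorowo]
/kuwihgifo/:
  (1) Syncope: [kuwihgifo] → [kwhgfo]
  (2) Final Vowel Lowering: no change — [kwhgfo]
  (3) Spirantization: no change — [kwhgfo]
  (4) Progressive Voicing Assimilation: [kwhgfo] → [kwhkfo]

[whorowo], [kwhkfo]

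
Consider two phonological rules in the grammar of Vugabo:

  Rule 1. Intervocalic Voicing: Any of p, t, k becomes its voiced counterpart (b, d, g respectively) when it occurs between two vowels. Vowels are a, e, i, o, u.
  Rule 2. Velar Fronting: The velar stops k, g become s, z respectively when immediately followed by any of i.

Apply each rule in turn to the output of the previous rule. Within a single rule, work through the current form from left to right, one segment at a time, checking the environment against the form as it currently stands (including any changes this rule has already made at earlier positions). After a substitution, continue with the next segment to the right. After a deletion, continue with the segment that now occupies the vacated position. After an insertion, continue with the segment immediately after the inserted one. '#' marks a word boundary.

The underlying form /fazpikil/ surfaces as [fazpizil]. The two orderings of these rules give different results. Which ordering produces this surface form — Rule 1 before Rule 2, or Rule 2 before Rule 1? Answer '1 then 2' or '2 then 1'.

1 then 2

Order 1 then 2:
  1 Intervocalic Voicing: [fazpikil] → [fazpigil]
  2 Velar Fronting: [fazpigil] → [fazpizil]
  result: [fazpizil]
Order 2 then 1:
  2 Velar Fronting: [fazpikil] → [fazpisil]
  1 Intervocalic Voicing: no change — [fazpisil]
  result: [fazpisil]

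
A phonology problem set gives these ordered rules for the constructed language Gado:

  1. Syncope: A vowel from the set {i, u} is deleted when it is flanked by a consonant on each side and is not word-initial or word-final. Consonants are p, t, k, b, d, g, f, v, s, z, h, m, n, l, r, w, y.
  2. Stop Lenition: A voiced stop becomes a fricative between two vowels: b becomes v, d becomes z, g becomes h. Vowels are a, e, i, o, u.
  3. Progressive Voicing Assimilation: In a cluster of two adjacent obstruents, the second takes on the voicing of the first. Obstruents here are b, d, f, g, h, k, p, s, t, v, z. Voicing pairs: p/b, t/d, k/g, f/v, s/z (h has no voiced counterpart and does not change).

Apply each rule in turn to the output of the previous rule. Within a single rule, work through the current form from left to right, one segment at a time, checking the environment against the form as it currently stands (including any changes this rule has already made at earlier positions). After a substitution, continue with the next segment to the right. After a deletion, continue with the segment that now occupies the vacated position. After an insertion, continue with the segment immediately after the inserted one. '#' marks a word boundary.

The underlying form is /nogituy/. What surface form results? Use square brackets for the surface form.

1 Syncope: [nogituy] → [nogty]
2 Stop Lenition: no change — [nogty]
3 Progressive Voicing Assimilation: [nogty] → [nogdy]

[nogdy]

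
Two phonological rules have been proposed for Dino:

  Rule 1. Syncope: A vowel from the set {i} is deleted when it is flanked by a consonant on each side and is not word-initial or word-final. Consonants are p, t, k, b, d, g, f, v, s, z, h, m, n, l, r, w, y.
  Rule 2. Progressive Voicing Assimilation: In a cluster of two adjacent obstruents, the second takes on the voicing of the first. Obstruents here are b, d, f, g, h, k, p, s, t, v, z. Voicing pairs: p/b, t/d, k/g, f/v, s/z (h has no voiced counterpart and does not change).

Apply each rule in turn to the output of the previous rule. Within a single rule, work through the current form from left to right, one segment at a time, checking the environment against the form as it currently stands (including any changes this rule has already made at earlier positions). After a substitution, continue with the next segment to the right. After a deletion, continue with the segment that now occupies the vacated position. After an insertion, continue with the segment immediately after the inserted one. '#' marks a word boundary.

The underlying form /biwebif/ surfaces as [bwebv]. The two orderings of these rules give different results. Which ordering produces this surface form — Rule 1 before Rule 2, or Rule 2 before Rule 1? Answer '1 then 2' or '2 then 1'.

Order 1 then 2:
  1 Syncope: [biwebif] → [bwebf]
  2 Progressive Voicing Assimilation: [bwebf] → [bwebv]
  result: [bwebv]
Order 2 then 1:
  2 Progressive Voicing Assimilation: no change — [biwebif]
  1 Syncope: [biwebif] → [bwebf]
  result: [bwebf]

1 then 2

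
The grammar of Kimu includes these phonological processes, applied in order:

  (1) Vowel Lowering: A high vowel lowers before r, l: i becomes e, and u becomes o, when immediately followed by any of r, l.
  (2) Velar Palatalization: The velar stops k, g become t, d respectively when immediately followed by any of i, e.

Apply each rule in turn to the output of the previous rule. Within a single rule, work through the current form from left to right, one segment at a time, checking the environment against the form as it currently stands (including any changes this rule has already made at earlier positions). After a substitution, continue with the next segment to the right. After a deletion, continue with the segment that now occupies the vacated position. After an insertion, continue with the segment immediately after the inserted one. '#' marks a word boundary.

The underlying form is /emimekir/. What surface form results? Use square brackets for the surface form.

[emimeter]

(1) Vowel Lowering: [emimekir] → [emimeker]
(2) Velar Palatalization: [emimeker] → [emimeter]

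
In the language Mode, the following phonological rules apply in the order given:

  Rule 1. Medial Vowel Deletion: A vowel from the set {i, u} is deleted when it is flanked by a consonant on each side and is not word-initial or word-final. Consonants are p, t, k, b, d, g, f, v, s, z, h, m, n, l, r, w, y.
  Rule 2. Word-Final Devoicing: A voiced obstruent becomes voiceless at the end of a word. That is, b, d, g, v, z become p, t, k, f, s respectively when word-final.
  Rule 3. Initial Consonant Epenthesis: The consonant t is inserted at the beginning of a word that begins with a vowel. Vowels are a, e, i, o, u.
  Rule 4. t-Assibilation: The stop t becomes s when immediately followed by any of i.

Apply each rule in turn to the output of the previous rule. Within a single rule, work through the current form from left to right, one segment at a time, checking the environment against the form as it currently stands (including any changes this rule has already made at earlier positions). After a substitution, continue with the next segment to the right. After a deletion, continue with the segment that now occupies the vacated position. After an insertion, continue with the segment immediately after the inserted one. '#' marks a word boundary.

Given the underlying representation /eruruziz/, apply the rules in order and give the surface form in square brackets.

[terrzs]

Rule 1 Medial Vowel Deletion: [eruruziz] → [errzz]
Rule 2 Word-Final Devoicing: [errzz] → [errzs]
Rule 3 Initial Consonant Epenthesis: [errzs] → [terrzs]
Rule 4 t-Assibilation: no change — [terrzs]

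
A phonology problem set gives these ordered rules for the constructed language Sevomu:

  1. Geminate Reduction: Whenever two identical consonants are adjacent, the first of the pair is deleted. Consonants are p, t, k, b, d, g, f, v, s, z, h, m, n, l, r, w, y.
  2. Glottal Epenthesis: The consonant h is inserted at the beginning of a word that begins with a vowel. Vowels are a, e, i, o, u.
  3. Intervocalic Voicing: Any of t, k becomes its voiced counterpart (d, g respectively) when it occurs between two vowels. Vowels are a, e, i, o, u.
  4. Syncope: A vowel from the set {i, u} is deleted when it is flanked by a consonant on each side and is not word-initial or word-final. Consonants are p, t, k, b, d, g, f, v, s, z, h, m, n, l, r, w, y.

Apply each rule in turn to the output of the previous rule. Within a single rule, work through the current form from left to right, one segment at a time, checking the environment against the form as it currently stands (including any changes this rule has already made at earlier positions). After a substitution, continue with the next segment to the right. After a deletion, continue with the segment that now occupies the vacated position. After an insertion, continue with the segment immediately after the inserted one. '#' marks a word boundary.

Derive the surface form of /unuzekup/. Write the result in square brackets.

1 Geminate Reduction: no change — [unuzekup]
2 Glottal Epenthesis: [unuzekup] → [hunuzekup]
3 Intervocalic Voicing: [hunuzekup] → [hunuzegup]
4 Syncope: [hunuzegup] → [hnzegp]

[hnzegp]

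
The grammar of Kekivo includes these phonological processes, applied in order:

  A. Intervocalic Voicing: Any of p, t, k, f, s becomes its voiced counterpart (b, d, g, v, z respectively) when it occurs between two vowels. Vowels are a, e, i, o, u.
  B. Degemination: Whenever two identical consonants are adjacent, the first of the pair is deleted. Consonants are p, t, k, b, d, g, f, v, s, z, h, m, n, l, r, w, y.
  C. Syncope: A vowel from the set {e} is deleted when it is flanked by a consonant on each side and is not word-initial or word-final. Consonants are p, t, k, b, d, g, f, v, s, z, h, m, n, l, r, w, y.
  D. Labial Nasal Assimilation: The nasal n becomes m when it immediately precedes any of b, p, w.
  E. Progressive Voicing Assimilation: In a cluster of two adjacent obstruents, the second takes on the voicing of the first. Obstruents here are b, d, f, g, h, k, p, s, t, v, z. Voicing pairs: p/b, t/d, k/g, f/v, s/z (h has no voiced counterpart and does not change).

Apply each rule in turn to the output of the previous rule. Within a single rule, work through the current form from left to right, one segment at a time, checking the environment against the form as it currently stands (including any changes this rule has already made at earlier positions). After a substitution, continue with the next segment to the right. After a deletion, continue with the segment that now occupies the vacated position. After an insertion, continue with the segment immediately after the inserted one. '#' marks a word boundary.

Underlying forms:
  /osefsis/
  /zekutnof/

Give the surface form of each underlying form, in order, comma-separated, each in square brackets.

/osefsis/:
  A Intervocalic Voicing: [osefsis] → [ozefsis]
  B Degemination: no change — [ozefsis]
  C Syncope: [ozefsis] → [ozfsis]
  D Labial Nasal Assimilation: no change — [ozfsis]
  E Progressive Voicing Assimilation: [ozfsis] → [ozvzis]
/zekutnof/:
  A Intervocalic Voicing: [zekutnof] → [zegutnof]
  B Degemination: no change — [zegutnof]
  C Syncope: [zegutnof] → [zgutnof]
  D Labial Nasal Assimilation: no change — [zgutnof]
  E Progressive Voicing Assimilation: no change — [zgutnof]

[ozvzis], [zgutnof]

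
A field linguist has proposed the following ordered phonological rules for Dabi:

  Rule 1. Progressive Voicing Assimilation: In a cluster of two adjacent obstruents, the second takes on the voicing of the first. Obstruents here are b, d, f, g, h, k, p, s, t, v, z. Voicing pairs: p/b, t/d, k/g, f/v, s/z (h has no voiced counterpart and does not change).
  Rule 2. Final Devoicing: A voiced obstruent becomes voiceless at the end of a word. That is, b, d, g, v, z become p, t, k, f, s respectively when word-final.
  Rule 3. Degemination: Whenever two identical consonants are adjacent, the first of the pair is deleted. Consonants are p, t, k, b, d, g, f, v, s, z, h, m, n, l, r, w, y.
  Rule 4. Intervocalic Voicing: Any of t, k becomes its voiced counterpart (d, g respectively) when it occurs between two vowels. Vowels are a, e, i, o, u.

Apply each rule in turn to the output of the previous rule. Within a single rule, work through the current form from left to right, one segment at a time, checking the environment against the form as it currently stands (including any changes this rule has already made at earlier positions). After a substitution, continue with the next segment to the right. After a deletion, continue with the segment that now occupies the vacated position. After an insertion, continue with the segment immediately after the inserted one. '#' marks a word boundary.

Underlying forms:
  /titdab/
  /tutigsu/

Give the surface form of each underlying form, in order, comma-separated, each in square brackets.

/titdab/:
  Rule 1 Progressive Voicing Assimilation: [titdab] → [tittab]
  Rule 2 Final Devoicing: [tittab] → [tittap]
  Rule 3 Degemination: [tittap] → [titap]
  Rule 4 Intervocalic Voicing: [titap] → [tidap]
/tutigsu/:
  Rule 1 Progressive Voicing Assimilation: [tutigsu] → [tutigzu]
  Rule 2 Final Devoicing: no change — [tutigzu]
  Rule 3 Degemination: no change — [tutigzu]
  Rule 4 Intervocalic Voicing: [tutigzu] → [tudigzu]

[tidap], [tudigzu]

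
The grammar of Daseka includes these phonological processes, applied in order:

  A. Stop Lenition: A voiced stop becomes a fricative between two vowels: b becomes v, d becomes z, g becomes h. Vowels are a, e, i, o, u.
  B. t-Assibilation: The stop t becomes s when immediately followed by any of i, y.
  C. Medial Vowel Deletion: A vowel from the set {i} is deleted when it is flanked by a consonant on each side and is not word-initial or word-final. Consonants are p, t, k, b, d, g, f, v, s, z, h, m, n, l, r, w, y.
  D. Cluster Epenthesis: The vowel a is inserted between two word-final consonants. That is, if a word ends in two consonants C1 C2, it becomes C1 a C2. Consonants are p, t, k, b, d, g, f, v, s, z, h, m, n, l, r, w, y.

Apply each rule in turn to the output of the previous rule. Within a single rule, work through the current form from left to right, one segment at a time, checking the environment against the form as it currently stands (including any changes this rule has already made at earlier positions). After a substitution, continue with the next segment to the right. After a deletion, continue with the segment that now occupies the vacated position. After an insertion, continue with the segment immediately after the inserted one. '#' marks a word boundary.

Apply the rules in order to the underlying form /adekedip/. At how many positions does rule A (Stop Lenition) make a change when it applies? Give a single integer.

A Stop Lenition: [adekedip] → [azekezip]
B t-Assibilation: no change — [azekezip]
C Medial Vowel Deletion: [azekezip] → [azekezp]
D Cluster Epenthesis: [azekezp] → [azekezap]
Rule A changed 2 position(s).

2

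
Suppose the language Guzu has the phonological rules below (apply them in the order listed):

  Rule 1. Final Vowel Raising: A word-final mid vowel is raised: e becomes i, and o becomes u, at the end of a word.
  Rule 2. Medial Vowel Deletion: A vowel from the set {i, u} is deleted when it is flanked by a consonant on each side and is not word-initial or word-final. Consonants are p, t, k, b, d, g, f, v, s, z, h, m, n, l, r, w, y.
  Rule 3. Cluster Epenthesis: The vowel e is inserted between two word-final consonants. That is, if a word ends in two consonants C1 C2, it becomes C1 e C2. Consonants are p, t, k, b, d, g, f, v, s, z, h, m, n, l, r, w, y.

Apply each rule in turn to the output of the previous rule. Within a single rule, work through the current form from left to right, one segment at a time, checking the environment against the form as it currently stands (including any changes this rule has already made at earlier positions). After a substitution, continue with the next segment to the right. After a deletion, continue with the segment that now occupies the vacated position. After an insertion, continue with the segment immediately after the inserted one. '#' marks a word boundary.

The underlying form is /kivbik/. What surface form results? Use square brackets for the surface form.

[kvbek]

Rule 1 Final Vowel Raising: no change — [kivbik]
Rule 2 Medial Vowel Deletion: [kivbik] → [kvbk]
Rule 3 Cluster Epenthesis: [kvbk] → [kvbek]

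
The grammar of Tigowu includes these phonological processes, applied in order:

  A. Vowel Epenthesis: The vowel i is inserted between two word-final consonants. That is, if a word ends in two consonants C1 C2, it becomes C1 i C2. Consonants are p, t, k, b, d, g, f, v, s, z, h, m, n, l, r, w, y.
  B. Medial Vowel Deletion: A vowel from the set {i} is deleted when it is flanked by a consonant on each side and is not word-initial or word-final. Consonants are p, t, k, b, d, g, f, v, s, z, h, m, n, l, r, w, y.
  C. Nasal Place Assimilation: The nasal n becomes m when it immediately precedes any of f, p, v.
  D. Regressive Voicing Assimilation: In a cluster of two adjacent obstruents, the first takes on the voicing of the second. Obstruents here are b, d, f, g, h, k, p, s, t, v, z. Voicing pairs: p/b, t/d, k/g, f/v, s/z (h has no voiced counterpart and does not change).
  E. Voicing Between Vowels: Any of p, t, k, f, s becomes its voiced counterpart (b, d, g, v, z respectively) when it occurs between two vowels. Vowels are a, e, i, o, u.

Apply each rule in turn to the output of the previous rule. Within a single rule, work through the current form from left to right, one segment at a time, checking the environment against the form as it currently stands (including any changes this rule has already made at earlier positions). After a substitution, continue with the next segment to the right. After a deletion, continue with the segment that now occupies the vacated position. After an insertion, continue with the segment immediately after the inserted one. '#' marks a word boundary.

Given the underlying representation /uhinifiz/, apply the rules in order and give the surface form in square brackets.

A Vowel Epenthesis: no change — [uhinifiz]
B Medial Vowel Deletion: [uhinifiz] → [uhnfz]
C Nasal Place Assimilation: [uhnfz] → [uhmfz]
D Regressive Voicing Assimilation: [uhmfz] → [uhmvz]
E Voicing Between Vowels: no change — [uhmvz]

[uhmvz]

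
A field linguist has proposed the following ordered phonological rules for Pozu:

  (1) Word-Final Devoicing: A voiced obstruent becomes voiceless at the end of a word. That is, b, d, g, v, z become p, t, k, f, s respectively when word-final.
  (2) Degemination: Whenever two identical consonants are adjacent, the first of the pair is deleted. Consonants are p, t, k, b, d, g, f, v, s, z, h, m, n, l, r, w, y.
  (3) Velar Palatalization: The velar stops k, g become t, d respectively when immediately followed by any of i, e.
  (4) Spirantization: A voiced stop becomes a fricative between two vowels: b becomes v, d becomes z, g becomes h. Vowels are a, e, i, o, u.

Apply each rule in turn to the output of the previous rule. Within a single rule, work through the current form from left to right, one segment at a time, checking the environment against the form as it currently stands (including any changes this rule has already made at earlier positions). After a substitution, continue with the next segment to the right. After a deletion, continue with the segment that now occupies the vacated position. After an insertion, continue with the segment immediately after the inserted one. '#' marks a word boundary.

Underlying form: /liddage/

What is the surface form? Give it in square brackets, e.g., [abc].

[lizaze]

(1) Word-Final Devoicing: no change — [liddage]
(2) Degemination: [liddage] → [lidage]
(3) Velar Palatalization: [lidage] → [lidade]
(4) Spirantization: [lidade] → [lizaze]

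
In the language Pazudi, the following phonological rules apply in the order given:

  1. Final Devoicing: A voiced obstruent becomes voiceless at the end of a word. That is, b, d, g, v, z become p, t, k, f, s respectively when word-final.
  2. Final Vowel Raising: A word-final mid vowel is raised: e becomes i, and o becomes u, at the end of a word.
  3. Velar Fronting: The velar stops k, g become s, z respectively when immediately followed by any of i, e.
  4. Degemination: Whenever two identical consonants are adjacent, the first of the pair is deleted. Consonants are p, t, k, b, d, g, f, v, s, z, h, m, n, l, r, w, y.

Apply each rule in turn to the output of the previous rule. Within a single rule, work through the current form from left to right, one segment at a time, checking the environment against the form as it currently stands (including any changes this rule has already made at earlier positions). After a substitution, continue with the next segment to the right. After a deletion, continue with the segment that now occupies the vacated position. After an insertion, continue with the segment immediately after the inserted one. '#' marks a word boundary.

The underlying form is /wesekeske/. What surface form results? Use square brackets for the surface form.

1 Final Devoicing: no change — [wesekeske]
2 Final Vowel Raising: [wesekeske] → [wesekeski]
3 Velar Fronting: [wesekeski] → [wesesessi]
4 Degemination: [wesesessi] → [wesesesi]

[wesesesi]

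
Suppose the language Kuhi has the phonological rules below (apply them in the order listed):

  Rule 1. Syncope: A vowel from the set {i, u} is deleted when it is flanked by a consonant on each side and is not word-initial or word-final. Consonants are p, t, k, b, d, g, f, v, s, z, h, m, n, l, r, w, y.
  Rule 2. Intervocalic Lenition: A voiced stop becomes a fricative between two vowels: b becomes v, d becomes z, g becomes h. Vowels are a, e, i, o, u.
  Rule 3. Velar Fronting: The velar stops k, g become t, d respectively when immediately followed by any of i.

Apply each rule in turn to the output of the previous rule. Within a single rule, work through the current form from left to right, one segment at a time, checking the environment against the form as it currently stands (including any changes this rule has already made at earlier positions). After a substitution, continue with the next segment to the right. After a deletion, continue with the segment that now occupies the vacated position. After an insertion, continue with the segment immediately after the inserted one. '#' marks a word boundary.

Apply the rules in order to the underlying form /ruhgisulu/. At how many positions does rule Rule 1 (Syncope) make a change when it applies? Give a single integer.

Rule 1 Syncope: [ruhgisulu] → [rhgslu]
Rule 2 Intervocalic Lenition: no change — [rhgslu]
Rule 3 Velar Fronting: no change — [rhgslu]
Rule Rule 1 changed 3 position(s).

3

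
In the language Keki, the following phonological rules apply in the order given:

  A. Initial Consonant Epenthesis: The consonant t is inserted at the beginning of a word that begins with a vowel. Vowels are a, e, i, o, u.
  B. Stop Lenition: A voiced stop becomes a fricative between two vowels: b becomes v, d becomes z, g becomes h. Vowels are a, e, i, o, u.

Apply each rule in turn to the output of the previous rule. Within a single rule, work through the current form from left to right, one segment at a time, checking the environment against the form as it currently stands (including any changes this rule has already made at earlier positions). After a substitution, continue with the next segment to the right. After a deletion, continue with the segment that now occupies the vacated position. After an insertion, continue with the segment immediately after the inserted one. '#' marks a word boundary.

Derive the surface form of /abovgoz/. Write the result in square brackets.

A Initial Consonant Epenthesis: [abovgoz] → [tabovgoz]
B Stop Lenition: [tabovgoz] → [tavovgoz]

[tavovgoz]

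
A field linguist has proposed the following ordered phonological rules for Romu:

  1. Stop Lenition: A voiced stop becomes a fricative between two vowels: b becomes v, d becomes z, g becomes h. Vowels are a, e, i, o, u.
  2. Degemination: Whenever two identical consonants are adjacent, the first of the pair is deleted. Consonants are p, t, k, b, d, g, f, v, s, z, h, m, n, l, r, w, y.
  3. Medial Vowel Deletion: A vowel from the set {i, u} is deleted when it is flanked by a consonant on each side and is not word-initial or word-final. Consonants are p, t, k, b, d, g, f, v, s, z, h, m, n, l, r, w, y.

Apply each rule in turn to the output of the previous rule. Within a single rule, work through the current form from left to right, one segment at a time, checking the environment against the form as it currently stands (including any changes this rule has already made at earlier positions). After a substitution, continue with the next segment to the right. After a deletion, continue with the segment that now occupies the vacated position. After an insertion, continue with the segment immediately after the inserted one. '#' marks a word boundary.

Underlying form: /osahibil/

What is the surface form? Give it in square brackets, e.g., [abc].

1 Stop Lenition: [osahibil] → [osahivil]
2 Degemination: no change — [osahivil]
3 Medial Vowel Deletion: [osahivil] → [osahvl]

[osahvl]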